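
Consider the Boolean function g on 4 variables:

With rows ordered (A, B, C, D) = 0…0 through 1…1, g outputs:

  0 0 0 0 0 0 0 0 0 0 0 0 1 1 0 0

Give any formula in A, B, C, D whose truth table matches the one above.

g(A, B, C, D) = (((A AND B) AND NOT C) AND NOT D) OR (((A AND B) AND NOT C) AND D)

g=1 on 2 inputs: (1,1,0,0), (1,1,0,1). Reading each as a conjunction of literals (A·B·¬C·¬D, A·B·¬C·D) and taking the OR gives the canonical DNF.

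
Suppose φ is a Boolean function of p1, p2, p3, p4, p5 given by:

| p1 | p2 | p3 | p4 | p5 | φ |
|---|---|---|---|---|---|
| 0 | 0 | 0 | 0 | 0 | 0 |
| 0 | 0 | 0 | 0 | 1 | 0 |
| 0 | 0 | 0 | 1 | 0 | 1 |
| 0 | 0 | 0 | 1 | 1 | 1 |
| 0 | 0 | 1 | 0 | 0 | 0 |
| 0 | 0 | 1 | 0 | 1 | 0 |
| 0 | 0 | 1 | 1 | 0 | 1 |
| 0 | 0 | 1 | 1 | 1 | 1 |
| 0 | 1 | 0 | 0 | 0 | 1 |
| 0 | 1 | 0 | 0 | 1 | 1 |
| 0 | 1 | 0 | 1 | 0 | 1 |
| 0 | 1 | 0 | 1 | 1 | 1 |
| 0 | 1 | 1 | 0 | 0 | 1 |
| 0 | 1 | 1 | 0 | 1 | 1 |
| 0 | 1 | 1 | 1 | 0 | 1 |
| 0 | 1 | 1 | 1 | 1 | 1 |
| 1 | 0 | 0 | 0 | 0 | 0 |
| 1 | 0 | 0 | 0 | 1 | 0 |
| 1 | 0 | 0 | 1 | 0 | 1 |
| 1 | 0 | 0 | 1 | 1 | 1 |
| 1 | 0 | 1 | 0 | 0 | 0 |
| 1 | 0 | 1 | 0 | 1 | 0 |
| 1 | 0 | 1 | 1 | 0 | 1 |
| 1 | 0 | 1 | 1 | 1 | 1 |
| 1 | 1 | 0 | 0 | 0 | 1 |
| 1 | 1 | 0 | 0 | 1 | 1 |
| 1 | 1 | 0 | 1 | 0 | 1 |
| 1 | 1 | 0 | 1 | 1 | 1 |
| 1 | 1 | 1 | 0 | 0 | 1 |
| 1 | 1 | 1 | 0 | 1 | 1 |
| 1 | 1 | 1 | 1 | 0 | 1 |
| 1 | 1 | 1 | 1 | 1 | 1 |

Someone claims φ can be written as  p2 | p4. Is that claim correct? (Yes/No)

Yes

Evaluate p2 | p4 on each row and compare to φ:
  p1=0, p2=0, p3=0, p4=0, p5=0: formula gives 0, φ = 0 ✓
  p1=0, p2=0, p3=0, p4=0, p5=1: formula gives 0, φ = 0 ✓
  p1=0, p2=0, p3=0, p4=1, p5=0: formula gives 1, φ = 1 ✓
  p1=0, p2=0, p3=0, p4=1, p5=1: formula gives 1, φ = 1 ✓
  … (the remaining 28 rows also agree.)
No disagreement on any input; they are logically equivalent.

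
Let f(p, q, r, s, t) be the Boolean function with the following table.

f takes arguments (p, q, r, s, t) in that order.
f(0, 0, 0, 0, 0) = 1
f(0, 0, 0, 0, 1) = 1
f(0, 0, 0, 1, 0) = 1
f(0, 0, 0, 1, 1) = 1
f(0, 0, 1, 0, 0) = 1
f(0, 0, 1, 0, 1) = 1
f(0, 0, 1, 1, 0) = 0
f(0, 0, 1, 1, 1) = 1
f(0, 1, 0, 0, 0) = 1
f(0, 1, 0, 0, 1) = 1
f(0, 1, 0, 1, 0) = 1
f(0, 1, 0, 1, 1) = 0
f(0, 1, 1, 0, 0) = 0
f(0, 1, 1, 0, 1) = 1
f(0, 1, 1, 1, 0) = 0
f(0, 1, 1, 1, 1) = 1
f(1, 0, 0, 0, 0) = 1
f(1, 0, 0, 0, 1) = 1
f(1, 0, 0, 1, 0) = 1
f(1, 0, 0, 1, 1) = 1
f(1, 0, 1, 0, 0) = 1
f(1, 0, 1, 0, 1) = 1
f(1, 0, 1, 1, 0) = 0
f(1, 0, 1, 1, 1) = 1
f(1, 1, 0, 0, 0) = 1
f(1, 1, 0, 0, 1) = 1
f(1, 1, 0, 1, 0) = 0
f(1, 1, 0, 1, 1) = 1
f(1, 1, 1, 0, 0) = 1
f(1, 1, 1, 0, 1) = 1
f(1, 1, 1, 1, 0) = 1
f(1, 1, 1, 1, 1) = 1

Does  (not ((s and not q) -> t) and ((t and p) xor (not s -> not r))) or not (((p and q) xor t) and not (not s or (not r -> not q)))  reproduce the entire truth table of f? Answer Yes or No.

Evaluate (not ((s and not q) -> t) and ((t and p) xor (not s -> not r))) or not (((p and q) xor t) and not (not s or (not r -> not q))) on each row and compare to f:
  p=0, q=0, r=0, s=0, t=0: formula gives 1, f = 1 ✓
  p=0, q=0, r=0, s=0, t=1: formula gives 1, f = 1 ✓
  p=0, q=0, r=0, s=1, t=0: formula gives 1, f = 1 ✓
  p=0, q=0, r=0, s=1, t=1: formula gives 1, f = 1 ✓
  …
  p=0, q=0, r=1, s=1, t=0: formula gives 1, but f = 0 ✗
Row (0,0,1,1,0) is a counterexample, so the formula is not equivalent to f.

No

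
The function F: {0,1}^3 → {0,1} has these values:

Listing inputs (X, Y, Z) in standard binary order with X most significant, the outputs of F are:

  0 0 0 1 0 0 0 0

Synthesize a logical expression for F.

F(X, Y, Z) = (~X & Y) & Z

Only row (0,1,1) gives 1. That row's minterm ¬X·Y·Z is F directly.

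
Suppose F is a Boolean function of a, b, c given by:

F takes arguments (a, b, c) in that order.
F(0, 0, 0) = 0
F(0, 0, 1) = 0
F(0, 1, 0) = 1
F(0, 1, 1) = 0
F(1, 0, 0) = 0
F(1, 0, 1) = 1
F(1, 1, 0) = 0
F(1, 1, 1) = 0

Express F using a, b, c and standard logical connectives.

F(a, b, c) = ((not a and b) and not c) or ((a and not b) and c)

The 1-rows are (0,1,0), (1,0,1). Each contributes one minterm — ¬a·b·¬c; a·¬b·c — and their disjunction is a sum-of-products form of F.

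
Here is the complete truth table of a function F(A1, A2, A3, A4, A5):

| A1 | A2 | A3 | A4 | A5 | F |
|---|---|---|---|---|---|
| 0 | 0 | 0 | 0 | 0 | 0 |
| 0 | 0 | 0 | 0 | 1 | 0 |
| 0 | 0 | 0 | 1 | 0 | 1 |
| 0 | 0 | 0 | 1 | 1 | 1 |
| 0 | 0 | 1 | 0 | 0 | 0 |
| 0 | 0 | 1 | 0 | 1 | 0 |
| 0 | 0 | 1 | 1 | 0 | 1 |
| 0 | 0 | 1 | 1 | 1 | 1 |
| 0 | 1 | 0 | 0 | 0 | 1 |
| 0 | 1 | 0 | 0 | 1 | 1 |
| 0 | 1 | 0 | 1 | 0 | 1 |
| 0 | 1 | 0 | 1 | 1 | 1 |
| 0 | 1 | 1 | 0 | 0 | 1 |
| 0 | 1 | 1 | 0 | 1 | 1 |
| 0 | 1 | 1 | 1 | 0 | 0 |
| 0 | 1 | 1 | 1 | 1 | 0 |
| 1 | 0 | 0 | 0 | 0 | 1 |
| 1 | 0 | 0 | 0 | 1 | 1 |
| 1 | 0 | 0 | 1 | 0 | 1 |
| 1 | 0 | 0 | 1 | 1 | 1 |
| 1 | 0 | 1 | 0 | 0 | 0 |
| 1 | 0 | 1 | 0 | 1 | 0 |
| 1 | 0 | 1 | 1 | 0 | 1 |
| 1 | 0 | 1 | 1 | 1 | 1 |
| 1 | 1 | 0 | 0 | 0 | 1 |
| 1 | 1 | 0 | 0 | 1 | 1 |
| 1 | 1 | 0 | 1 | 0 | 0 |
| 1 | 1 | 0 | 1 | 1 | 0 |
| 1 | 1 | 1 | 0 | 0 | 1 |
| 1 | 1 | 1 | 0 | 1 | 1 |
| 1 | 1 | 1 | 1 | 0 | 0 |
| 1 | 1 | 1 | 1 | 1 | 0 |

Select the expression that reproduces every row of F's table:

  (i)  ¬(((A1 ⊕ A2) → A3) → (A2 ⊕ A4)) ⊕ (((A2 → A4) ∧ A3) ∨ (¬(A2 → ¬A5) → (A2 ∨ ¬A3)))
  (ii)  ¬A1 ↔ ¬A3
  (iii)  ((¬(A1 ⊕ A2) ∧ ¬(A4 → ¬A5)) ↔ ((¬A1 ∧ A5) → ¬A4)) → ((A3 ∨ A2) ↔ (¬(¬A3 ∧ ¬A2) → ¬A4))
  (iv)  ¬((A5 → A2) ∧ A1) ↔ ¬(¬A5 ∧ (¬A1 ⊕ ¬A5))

i

(ii) fails at (0,0,0,0,0): the formula yields 1, F is 0.
(iii) fails at (0,0,0,0,0): the formula yields 1, F is 0.
(iv) fails at (0,0,0,0,0): the formula yields 1, F is 0.
That leaves (i). Evaluating it on every row reproduces the table of F exactly.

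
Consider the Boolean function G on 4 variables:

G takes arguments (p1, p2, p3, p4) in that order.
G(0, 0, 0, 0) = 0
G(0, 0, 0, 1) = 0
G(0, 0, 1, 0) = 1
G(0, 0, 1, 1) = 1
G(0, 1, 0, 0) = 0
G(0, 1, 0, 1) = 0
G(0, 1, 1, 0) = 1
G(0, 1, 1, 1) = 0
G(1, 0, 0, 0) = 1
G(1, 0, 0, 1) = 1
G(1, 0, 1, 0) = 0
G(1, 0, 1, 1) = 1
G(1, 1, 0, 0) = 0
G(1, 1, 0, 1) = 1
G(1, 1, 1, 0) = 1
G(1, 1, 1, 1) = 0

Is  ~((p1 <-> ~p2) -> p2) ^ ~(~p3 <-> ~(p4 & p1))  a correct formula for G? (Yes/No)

No

Test each input against both G and the formula:
  p1=0, p2=0, p3=0, p4=0: formula gives 0, G = 0 ✓
  p1=0, p2=0, p3=0, p4=1: formula gives 0, G = 0 ✓
  p1=0, p2=0, p3=1, p4=0: formula gives 1, G = 1 ✓
  p1=0, p2=0, p3=1, p4=1: formula gives 1, G = 1 ✓
  …
  p1=0, p2=1, p3=1, p4=1: formula gives 1, but G = 0 ✗
A single disagreement suffices: at (0,1,1,1) they differ, so the formula does not compute G.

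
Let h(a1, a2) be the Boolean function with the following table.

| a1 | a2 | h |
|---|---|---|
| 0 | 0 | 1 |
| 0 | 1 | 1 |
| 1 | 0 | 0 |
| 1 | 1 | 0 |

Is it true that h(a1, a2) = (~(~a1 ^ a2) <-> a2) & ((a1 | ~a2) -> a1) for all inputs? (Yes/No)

No

Check the formula against h row by row:
  a1=0, a2=0: formula gives 0, but h = 1 ✗
Row (0,0) is a counterexample, so the formula is not equivalent to h.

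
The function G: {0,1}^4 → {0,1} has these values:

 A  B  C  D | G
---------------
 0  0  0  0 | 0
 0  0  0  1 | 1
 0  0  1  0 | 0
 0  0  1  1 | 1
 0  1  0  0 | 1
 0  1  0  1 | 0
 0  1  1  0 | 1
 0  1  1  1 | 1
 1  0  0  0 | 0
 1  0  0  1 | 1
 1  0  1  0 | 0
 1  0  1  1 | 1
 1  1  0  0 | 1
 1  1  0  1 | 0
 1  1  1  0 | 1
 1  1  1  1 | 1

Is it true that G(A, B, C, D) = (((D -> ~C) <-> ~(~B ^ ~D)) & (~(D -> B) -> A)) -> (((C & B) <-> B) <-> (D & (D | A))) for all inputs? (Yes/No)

Yes

Check the formula against G row by row:
  A=0, B=0, C=0, D=0: formula gives 0, G = 0 ✓
  A=0, B=0, C=0, D=1: formula gives 1, G = 1 ✓
  A=0, B=0, C=1, D=0: formula gives 0, G = 0 ✓
  A=0, B=0, C=1, D=1: formula gives 1, G = 1 ✓
  … (the remaining 12 rows also agree.)
No disagreement on any input; they are logically equivalent.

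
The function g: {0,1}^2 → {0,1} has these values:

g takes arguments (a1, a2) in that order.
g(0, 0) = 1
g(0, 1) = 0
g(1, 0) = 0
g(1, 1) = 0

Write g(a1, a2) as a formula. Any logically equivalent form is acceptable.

The output is 1 only when every input is 0 — NOR of all inputs.

g(a1, a2) = NOT (a1 OR a2)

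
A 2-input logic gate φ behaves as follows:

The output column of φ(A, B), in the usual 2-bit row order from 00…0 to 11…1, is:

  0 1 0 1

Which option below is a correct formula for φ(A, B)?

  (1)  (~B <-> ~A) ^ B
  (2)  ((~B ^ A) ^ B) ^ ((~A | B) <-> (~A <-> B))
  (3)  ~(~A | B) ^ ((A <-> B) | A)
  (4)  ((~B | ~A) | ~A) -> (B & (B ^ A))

4

(1) disagrees with φ on (0,0) (formula → 1, table → 0); rule it out.
(2) disagrees with φ on (0,0) (formula → 1, table → 0); rule it out.
(3) disagrees with φ on (0,0) (formula → 1, table → 0); rule it out.
Only (4) survives; checking it on all 4 rows confirms it matches φ.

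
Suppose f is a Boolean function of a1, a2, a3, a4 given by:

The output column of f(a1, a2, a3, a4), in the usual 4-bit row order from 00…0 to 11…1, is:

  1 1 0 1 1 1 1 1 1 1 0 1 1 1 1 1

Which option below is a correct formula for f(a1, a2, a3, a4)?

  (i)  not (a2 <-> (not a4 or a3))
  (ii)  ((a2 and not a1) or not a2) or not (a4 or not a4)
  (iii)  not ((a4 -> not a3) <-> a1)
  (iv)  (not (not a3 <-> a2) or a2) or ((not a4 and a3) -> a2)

iv

(i): at (0,0,0,1) it gives 0, but f = 1 — eliminated.
(ii): at (0,0,1,0) it gives 1, but f = 0 — eliminated.
(iii): at (0,0,1,0) it gives 1, but f = 0 — eliminated.
(iv) is the remaining candidate, and it agrees with f on all 16 inputs.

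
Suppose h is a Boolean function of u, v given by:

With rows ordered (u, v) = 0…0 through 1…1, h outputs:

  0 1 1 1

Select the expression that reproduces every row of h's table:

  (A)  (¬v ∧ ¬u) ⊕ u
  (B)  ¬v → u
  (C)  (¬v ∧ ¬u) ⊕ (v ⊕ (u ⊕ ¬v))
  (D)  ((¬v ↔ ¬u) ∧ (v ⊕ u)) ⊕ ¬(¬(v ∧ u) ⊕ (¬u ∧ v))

(A): at (0,0) it gives 1, but h = 0 — eliminated.
(C): at (1,0) it gives 0, but h = 1 — eliminated.
(D): at (1,0) it gives 0, but h = 1 — eliminated.
Only (B) survives; checking it on all 4 rows confirms it matches h.

B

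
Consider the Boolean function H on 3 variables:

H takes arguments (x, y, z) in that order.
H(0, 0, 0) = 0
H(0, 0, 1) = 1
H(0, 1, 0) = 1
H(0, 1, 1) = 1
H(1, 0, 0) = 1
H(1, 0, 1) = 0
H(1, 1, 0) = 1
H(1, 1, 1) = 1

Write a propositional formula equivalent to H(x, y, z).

The 0-rows are (0,0,0), (1,0,1). Take each as a conjunction (¬x·¬y·¬z, x·¬y·z), form their disjunction, and complement — that gives a formula that is 1 everywhere H is.

H(x, y, z) = NOT (((NOT x AND NOT y) AND NOT z) OR ((x AND NOT y) AND z))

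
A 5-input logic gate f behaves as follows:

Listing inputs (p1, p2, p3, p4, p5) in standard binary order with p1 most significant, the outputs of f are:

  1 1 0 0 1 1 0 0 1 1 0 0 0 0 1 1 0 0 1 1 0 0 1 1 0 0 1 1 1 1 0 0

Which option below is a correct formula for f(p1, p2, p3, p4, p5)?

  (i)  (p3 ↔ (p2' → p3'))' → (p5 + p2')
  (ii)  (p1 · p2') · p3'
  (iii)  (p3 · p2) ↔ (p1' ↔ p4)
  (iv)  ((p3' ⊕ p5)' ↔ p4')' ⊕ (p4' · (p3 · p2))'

iii

(i) disagrees with f on (0,0,0,1,0) (formula → 1, table → 0); rule it out.
(ii) disagrees with f on (0,0,0,0,0) (formula → 0, table → 1); rule it out.
(iv) disagrees with f on (0,0,0,0,0) (formula → 0, table → 1); rule it out.
That leaves (iii). Evaluating it on every row reproduces the table of f exactly.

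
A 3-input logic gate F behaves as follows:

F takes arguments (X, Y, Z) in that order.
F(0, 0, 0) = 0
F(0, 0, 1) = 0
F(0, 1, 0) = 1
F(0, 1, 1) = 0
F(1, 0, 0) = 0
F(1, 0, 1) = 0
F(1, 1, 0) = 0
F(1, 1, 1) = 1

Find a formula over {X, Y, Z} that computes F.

F=1 on 2 inputs: (0,1,0), (1,1,1). Reading each as a conjunction of literals (¬X·Y·¬Z, X·Y·Z) and taking the OR gives the canonical DNF.

F(X, Y, Z) = ((X' · Y) · Z') + ((X · Y) · Z)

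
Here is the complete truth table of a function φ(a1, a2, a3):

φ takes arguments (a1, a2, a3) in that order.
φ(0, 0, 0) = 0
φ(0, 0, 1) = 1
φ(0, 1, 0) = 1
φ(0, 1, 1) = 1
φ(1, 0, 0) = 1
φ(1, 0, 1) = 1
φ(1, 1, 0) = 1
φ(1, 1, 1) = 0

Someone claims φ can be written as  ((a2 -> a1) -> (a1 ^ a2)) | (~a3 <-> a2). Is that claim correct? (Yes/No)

Evaluate ((a2 -> a1) -> (a1 ^ a2)) | (~a3 <-> a2) on each row and compare to φ:
  a1=0, a2=0, a3=0: formula gives 0, φ = 0 ✓
  a1=0, a2=0, a3=1: formula gives 1, φ = 1 ✓
  a1=0, a2=1, a3=0: formula gives 1, φ = 1 ✓
  a1=0, a2=1, a3=1: formula gives 1, φ = 1 ✓
  a1=1, a2=0, a3=0: formula gives 1, φ = 1 ✓
  … (the remaining 3 rows also agree.)
Every row agrees, so the formula is equivalent.

Yes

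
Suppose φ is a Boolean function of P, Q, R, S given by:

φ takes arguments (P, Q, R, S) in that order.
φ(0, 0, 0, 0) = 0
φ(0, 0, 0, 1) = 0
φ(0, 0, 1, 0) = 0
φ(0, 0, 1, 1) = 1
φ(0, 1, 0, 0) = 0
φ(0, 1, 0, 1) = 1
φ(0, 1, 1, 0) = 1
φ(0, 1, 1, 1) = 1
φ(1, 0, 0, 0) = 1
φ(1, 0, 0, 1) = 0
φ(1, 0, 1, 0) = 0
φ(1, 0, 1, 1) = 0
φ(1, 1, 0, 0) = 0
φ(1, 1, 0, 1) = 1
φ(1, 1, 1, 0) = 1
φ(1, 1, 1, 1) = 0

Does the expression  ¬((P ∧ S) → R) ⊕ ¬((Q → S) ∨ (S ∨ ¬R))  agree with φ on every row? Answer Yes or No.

Check the formula against φ row by row:
  P=0, Q=0, R=0, S=0: formula gives 0, φ = 0 ✓
  P=0, Q=0, R=0, S=1: formula gives 0, φ = 0 ✓
  P=0, Q=0, R=1, S=0: formula gives 0, φ = 0 ✓
  P=0, Q=0, R=1, S=1: formula gives 0, but φ = 1 ✗
Row (0,0,1,1) is a counterexample, so the formula is not equivalent to φ.

No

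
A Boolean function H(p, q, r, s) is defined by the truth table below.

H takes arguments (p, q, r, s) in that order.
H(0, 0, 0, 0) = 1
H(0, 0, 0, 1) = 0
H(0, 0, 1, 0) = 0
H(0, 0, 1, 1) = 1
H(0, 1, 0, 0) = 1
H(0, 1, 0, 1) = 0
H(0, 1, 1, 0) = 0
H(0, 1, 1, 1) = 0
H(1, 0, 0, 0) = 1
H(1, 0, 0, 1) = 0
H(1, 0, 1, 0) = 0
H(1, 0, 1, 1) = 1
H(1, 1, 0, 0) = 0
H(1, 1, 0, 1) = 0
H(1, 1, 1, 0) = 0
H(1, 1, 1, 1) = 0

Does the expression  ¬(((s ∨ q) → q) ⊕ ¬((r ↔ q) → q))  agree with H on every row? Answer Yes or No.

No

Test each input against both H and the formula:
  p=0, q=0, r=0, s=0: formula gives 1, H = 1 ✓
  p=0, q=0, r=0, s=1: formula gives 0, H = 0 ✓
  p=0, q=0, r=1, s=0: formula gives 0, H = 0 ✓
  p=0, q=0, r=1, s=1: formula gives 1, H = 1 ✓
  p=0, q=1, r=0, s=0: formula gives 0, but H = 1 ✗
A single disagreement suffices: at (0,1,0,0) they differ, so the formula does not compute H.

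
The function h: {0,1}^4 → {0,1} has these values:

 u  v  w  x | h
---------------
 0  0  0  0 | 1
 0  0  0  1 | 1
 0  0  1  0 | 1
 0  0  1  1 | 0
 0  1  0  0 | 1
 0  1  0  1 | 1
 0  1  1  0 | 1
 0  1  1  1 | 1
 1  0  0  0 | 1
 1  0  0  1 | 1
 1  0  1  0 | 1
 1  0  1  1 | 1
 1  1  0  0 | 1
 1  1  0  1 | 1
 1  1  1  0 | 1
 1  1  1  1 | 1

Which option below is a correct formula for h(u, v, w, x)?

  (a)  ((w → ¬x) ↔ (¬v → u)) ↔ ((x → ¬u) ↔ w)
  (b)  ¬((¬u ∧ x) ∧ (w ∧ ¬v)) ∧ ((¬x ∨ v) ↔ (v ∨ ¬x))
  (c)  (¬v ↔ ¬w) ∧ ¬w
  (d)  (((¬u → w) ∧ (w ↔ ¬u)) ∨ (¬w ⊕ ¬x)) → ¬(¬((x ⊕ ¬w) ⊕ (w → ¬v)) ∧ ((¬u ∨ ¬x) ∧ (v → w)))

(a) fails at (0,0,1,0): the formula yields 0, h is 1.
(c) fails at (0,0,1,0): the formula yields 0, h is 1.
(d) fails at (0,1,1,0): the formula yields 0, h is 1.
Only (b) survives; checking it on all 16 rows confirms it matches h.

b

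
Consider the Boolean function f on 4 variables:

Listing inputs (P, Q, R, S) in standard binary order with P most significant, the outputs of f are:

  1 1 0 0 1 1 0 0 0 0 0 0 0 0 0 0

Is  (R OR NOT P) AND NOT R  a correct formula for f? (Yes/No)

Yes

Test each input against both f and the formula:
  P=0, Q=0, R=0, S=0: formula gives 1, f = 1 ✓
  P=0, Q=0, R=0, S=1: formula gives 1, f = 1 ✓
  P=0, Q=0, R=1, S=0: formula gives 0, f = 0 ✓
  P=0, Q=0, R=1, S=1: formula gives 0, f = 0 ✓
  … (the remaining 12 rows also agree.)
All 16 rows match — the expression computes f exactly.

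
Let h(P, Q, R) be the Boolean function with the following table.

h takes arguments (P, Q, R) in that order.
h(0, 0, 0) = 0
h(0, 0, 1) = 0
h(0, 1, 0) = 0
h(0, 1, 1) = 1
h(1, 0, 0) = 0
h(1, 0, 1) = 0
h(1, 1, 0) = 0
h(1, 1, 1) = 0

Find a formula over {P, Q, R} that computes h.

h is 1 on exactly one input, (0,1,1), whose minterm is ¬P·Q·R. So h is just that conjunction.

h(P, Q, R) = (P' · Q) · R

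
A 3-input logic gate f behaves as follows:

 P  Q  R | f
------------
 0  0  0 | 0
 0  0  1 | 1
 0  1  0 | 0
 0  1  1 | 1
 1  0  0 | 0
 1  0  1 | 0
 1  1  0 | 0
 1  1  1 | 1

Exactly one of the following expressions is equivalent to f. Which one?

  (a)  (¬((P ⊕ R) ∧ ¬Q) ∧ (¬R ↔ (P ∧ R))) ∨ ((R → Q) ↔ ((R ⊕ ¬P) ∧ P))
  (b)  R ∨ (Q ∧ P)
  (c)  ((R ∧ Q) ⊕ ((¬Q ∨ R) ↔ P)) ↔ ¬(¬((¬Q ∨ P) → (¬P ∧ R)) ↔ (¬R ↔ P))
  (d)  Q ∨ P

(b): at (1,0,1) it gives 1, but f = 0 — eliminated.
(c): at (0,0,1) it gives 0, but f = 1 — eliminated.
(d): at (0,0,1) it gives 0, but f = 1 — eliminated.
That leaves (a). Evaluating it on every row reproduces the table of f exactly.

a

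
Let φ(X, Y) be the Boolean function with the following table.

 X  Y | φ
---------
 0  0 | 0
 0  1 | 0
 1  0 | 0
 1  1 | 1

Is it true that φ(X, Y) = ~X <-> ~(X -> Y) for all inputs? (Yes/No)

Yes

Evaluate ~X <-> ~(X -> Y) on each row and compare to φ:
  X=0, Y=0: formula gives 0, φ = 0 ✓
  X=0, Y=1: formula gives 0, φ = 0 ✓
  X=1, Y=0: formula gives 0, φ = 0 ✓
  X=1, Y=1: formula gives 1, φ = 1 ✓
All 4 rows match — the expression computes φ exactly.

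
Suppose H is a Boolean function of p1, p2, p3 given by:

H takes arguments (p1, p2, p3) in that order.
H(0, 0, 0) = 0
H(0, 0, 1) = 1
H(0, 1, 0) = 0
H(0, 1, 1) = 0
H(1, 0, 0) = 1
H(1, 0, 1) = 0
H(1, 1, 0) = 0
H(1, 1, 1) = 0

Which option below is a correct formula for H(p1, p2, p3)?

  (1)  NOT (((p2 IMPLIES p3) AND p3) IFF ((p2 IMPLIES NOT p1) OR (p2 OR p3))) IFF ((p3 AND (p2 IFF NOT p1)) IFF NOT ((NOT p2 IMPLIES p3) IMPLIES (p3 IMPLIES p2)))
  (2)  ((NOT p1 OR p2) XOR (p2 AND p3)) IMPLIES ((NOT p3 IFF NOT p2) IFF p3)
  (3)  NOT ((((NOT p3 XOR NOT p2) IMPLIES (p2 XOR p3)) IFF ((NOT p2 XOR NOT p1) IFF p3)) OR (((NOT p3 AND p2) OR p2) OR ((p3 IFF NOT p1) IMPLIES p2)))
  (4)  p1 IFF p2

(1): at (0,0,0) it gives 1, but H = 0 — eliminated.
(2): at (0,0,1) it gives 0, but H = 1 — eliminated.
(4): at (0,0,0) it gives 1, but H = 0 — eliminated.
That leaves (3). Evaluating it on every row reproduces the table of H exactly.

3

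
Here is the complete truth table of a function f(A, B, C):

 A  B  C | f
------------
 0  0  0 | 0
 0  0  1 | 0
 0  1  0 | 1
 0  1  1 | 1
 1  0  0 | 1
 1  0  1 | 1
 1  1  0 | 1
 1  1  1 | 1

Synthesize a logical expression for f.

f(A, B, C) = not (((not A and not B) and not C) or ((not A and not B) and C))

f is 0 on only 2 rows — (0,0,0), (0,0,1). Writing each as a minterm (¬A·¬B·¬C, ¬A·¬B·C) and OR-ing them characterizes exactly where f=0, so f is the negation of that disjunction.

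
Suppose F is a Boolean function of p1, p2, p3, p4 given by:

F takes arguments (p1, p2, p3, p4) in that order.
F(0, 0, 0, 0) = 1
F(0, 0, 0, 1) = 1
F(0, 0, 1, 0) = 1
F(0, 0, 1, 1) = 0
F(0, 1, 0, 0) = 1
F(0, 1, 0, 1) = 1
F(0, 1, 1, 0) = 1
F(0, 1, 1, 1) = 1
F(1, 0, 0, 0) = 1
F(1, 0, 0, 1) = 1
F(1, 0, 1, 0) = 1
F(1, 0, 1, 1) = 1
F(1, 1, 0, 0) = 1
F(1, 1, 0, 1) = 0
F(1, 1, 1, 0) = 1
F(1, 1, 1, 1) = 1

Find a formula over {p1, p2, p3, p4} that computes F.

F(p1, p2, p3, p4) = not ((((not p1 and not p2) and p3) and p4) or (((p1 and p2) and not p3) and p4))

F is 0 on only 2 rows — (0,0,1,1), (1,1,0,1). Writing each as a minterm (¬p1·¬p2·p3·p4, p1·p2·¬p3·p4) and OR-ing them characterizes exactly where F=0, so F is the negation of that disjunction.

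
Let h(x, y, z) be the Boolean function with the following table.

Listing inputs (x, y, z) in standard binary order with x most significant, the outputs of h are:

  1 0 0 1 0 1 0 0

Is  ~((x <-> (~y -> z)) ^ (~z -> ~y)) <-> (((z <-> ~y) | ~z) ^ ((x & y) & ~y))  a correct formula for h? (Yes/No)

Check the formula against h row by row:
  x=0, y=0, z=0: formula gives 1, h = 1 ✓
  x=0, y=0, z=1: formula gives 0, h = 0 ✓
  x=0, y=1, z=0: formula gives 1, but h = 0 ✗
Row (0,1,0) is a counterexample, so the formula is not equivalent to h.

No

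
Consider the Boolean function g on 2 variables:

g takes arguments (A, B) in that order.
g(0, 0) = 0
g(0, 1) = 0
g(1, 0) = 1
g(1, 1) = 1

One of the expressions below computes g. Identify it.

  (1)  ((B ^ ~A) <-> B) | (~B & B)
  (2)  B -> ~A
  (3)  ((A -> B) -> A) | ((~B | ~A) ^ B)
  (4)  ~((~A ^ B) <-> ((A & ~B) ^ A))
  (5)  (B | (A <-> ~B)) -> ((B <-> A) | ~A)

(2): at (0,0) it gives 1, but g = 0 — eliminated.
(3): at (0,0) it gives 1, but g = 0 — eliminated.
(4): at (0,0) it gives 1, but g = 0 — eliminated.
(5): at (0,0) it gives 1, but g = 0 — eliminated.
That leaves (1). Evaluating it on every row reproduces the table of g exactly.

1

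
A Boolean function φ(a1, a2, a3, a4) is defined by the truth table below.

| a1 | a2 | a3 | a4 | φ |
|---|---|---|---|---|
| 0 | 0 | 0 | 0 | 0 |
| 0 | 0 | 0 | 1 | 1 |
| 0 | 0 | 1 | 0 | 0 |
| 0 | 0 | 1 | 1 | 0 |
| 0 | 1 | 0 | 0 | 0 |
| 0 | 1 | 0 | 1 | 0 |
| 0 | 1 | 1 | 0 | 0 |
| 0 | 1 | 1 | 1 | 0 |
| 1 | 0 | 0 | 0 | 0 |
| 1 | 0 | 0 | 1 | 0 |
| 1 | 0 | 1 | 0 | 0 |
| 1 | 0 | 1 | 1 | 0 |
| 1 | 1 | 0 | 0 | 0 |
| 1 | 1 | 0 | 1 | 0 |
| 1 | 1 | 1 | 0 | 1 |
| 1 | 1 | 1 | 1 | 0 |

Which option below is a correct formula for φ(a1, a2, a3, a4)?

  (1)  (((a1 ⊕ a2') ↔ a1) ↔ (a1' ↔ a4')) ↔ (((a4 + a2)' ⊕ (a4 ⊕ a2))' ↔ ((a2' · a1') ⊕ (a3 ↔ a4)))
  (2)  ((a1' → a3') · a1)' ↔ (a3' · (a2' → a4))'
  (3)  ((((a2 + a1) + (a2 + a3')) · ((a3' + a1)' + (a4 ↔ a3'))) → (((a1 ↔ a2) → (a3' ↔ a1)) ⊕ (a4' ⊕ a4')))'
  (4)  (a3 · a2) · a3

(1) disagrees with φ on (0,0,0,1) (formula → 0, table → 1); rule it out.
(2) disagrees with φ on (0,0,0,0) (formula → 1, table → 0); rule it out.
(4) disagrees with φ on (0,0,0,1) (formula → 0, table → 1); rule it out.
(3) is the remaining candidate, and it agrees with φ on all 16 inputs.

3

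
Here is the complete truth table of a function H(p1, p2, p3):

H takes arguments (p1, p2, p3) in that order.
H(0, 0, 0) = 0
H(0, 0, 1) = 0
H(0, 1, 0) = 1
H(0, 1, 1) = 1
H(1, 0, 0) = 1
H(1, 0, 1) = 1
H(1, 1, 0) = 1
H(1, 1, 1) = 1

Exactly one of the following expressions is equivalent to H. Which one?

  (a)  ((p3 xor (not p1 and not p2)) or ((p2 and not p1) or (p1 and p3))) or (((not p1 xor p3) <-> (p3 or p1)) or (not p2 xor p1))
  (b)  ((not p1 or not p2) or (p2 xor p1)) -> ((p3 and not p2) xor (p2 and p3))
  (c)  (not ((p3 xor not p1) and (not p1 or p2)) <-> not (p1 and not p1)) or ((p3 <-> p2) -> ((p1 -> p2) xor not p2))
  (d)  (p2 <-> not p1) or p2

d

(a): at (0,0,0) it gives 1, but H = 0 — eliminated.
(b): at (0,0,1) it gives 1, but H = 0 — eliminated.
(c): at (0,0,1) it gives 1, but H = 0 — eliminated.
That leaves (d). Evaluating it on every row reproduces the table of H exactly.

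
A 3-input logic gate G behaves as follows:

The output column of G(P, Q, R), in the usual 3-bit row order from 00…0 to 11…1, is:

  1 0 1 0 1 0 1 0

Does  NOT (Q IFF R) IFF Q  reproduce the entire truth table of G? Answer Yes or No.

Yes

Check the formula against G row by row:
  P=0, Q=0, R=0: formula gives 1, G = 1 ✓
  P=0, Q=0, R=1: formula gives 0, G = 0 ✓
  P=0, Q=1, R=0: formula gives 1, G = 1 ✓
  P=0, Q=1, R=1: formula gives 0, G = 0 ✓
  P=1, Q=0, R=0: formula gives 1, G = 1 ✓
  …and likewise for the remaining 3 rows.
Every row agrees, so the formula is equivalent.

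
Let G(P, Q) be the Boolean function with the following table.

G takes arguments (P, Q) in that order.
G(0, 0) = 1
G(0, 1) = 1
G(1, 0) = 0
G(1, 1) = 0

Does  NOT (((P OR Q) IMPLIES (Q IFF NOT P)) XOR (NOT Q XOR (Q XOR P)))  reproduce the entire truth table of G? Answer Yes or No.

Test each input against both G and the formula:
  P=0, Q=0: formula gives 1, G = 1 ✓
  P=0, Q=1: formula gives 1, G = 1 ✓
  P=1, Q=0: formula gives 0, G = 0 ✓
  P=1, Q=1: formula gives 1, but G = 0 ✗
Row (1,1) is a counterexample, so the formula is not equivalent to G.

No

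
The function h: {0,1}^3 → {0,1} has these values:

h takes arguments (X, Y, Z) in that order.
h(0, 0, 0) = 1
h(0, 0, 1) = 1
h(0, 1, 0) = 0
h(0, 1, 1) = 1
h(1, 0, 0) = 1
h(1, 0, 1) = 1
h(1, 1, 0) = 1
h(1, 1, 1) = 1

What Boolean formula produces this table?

h(X, Y, Z) = NOT ((NOT X AND Y) AND NOT Z)

Only row (0,1,0) gives 0. So h is 1 everywhere except there — the complement of the minterm ¬X·Y·¬Z.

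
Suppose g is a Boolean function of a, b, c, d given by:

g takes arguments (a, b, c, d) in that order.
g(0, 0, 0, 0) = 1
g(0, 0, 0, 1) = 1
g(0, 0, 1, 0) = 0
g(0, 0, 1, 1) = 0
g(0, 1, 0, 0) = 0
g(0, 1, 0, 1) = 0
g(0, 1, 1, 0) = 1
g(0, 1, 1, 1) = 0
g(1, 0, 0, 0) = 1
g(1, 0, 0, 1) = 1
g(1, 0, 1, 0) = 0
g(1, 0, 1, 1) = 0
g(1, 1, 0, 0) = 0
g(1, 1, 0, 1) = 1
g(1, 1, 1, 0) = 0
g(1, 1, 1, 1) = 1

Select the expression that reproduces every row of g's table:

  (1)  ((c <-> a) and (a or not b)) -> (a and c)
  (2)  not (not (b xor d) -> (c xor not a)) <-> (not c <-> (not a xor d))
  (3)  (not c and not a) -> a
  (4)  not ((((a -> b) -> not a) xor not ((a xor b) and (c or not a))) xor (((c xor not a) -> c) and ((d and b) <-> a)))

4

(1): at (0,0,0,0) it gives 0, but g = 1 — eliminated.
(2): at (0,0,0,0) it gives 0, but g = 1 — eliminated.
(3): at (0,0,0,0) it gives 0, but g = 1 — eliminated.
(4) is the remaining candidate, and it agrees with g on all 16 inputs.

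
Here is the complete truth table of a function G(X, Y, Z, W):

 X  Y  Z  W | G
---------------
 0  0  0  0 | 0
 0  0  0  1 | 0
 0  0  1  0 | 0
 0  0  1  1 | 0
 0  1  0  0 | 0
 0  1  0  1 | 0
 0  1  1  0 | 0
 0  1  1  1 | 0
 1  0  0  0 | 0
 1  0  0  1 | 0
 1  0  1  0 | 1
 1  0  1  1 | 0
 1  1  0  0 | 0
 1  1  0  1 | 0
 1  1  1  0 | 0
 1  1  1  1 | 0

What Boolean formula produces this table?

G(X, Y, Z, W) = ((X and not Y) and Z) and not W

G is 1 on exactly one input, (1,0,1,0), whose minterm is X·¬Y·Z·¬W. So G is just that conjunction.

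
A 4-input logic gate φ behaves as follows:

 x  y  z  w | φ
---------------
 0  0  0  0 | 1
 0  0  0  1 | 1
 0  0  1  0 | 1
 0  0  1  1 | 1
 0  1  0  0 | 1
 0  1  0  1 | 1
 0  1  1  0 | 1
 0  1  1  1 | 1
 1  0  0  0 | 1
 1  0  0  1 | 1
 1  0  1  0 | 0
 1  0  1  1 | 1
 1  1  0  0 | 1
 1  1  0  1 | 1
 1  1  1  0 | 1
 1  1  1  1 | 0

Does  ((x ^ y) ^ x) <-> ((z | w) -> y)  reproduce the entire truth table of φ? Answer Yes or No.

No

Test each input against both φ and the formula:
  x=0, y=0, z=0, w=0: formula gives 0, but φ = 1 ✗
Since they disagree at (0,0,0,0), the expression is not a correct formula for φ.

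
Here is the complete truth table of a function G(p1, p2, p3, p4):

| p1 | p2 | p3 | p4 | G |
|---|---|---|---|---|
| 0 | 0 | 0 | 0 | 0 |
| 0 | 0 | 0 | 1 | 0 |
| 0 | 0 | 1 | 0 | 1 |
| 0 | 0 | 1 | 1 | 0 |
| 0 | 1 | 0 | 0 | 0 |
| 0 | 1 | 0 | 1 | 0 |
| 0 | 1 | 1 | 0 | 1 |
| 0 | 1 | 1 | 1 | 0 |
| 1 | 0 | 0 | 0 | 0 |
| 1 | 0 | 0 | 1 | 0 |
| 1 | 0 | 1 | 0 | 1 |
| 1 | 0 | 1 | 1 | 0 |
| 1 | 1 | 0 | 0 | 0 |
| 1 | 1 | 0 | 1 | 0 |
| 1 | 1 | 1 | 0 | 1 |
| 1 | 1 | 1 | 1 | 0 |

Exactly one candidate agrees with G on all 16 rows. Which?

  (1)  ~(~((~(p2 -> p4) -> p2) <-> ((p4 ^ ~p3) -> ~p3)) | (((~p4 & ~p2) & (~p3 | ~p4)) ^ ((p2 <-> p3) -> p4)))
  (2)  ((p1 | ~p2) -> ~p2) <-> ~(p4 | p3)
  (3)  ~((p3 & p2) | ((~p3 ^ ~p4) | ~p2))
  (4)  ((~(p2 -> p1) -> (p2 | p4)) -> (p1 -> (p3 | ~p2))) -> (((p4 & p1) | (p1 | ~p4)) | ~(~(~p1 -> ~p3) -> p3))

(2) disagrees with G on (0,0,0,0) (formula → 1, table → 0); rule it out.
(3) disagrees with G on (0,0,1,0) (formula → 0, table → 1); rule it out.
(4) disagrees with G on (0,0,0,0) (formula → 1, table → 0); rule it out.
Only (1) survives; checking it on all 16 rows confirms it matches G.

1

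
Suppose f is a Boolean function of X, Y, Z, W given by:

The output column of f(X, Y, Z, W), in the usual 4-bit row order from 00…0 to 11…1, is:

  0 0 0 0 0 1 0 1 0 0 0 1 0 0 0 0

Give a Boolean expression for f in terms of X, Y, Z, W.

f=1 on 3 inputs: (0,1,0,1), (0,1,1,1), (1,0,1,1). Reading each as a conjunction of literals (¬X·Y·¬Z·W, ¬X·Y·Z·W, X·¬Y·Z·W) and taking the OR gives the canonical DNF.

f(X, Y, Z, W) = ((((NOT X AND Y) AND NOT Z) AND W) OR (((NOT X AND Y) AND Z) AND W)) OR (((X AND NOT Y) AND Z) AND W)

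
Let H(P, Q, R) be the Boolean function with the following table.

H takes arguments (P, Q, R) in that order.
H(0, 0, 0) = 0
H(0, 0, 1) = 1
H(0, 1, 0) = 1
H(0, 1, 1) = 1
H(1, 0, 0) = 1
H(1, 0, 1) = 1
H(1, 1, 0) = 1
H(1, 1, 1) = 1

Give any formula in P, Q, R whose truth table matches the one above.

The output is 1 whenever at least one input is 1 — the OR of all inputs.

H(P, Q, R) = (P | Q) | R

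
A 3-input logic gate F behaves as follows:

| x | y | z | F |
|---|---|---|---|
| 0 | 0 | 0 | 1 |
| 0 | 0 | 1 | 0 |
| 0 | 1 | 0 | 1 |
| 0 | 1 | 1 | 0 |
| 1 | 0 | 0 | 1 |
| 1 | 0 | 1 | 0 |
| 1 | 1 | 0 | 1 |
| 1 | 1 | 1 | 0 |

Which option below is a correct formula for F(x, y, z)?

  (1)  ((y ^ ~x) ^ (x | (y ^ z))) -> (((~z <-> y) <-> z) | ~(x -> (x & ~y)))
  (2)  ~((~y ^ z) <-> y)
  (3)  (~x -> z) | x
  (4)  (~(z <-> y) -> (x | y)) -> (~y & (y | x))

(1): at (0,0,1) it gives 1, but F = 0 — eliminated.
(3): at (0,0,0) it gives 0, but F = 1 — eliminated.
(4): at (0,0,0) it gives 0, but F = 1 — eliminated.
(2) is the remaining candidate, and it agrees with F on all 8 inputs.

2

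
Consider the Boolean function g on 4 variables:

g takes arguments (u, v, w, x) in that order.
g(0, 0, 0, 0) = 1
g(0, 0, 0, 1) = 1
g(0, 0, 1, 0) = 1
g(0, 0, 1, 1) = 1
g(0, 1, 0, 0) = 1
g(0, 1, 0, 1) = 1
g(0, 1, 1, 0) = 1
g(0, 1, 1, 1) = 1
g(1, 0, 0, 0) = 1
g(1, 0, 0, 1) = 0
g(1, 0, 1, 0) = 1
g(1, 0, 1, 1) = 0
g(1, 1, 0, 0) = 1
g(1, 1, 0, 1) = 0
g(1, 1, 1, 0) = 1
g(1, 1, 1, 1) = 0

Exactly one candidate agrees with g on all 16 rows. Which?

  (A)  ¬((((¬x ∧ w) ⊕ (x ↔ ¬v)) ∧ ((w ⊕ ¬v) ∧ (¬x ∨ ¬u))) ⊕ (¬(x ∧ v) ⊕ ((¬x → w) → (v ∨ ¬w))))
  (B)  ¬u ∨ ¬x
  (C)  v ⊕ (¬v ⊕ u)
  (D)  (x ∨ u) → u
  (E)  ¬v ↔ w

B

(A) disagrees with g on (0,0,0,1) (formula → 0, table → 1); rule it out.
(C) disagrees with g on (1,0,0,0) (formula → 0, table → 1); rule it out.
(D) disagrees with g on (0,0,0,1) (formula → 0, table → 1); rule it out.
(E) disagrees with g on (0,0,0,0) (formula → 0, table → 1); rule it out.
Only (B) survives; checking it on all 16 rows confirms it matches g.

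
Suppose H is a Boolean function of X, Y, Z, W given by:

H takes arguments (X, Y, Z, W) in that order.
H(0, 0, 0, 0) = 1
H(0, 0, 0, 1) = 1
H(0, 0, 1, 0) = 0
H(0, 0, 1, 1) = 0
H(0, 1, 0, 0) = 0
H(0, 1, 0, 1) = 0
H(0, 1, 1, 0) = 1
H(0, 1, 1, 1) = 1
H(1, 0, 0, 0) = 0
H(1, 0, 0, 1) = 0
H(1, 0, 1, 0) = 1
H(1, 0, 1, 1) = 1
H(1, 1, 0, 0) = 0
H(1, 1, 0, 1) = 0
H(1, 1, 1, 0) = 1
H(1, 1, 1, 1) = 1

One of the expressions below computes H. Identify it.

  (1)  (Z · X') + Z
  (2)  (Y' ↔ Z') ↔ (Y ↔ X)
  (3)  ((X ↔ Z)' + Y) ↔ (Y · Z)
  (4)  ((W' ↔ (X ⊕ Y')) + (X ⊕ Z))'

(1) disagrees with H on (0,0,0,0) (formula → 0, table → 1); rule it out.
(2) disagrees with H on (0,1,0,0) (formula → 1, table → 0); rule it out.
(4) disagrees with H on (0,0,0,0) (formula → 0, table → 1); rule it out.
That leaves (3). Evaluating it on every row reproduces the table of H exactly.

3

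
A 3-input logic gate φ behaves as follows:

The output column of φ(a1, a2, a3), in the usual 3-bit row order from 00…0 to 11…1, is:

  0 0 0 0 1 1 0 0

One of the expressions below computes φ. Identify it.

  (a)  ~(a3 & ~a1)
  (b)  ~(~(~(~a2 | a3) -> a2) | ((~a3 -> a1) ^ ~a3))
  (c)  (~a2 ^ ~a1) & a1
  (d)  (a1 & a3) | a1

(a): at (0,0,0) it gives 1, but φ = 0 — eliminated.
(b): at (1,0,1) it gives 0, but φ = 1 — eliminated.
(d): at (1,1,0) it gives 1, but φ = 0 — eliminated.
Only (c) survives; checking it on all 8 rows confirms it matches φ.

c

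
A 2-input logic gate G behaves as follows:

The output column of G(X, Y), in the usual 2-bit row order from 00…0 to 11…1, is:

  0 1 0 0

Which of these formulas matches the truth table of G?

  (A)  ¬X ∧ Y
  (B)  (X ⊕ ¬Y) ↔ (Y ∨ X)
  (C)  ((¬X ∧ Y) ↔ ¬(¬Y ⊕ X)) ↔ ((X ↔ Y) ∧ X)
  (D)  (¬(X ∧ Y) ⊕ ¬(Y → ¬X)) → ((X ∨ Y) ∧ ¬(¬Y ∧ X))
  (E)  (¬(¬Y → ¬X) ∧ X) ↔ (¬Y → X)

(B) fails at (0,1): the formula yields 0, G is 1.
(C) fails at (0,1): the formula yields 0, G is 1.
(D) fails at (1,1): the formula yields 1, G is 0.
(E) fails at (0,0): the formula yields 1, G is 0.
That leaves (A). Evaluating it on every row reproduces the table of G exactly.

A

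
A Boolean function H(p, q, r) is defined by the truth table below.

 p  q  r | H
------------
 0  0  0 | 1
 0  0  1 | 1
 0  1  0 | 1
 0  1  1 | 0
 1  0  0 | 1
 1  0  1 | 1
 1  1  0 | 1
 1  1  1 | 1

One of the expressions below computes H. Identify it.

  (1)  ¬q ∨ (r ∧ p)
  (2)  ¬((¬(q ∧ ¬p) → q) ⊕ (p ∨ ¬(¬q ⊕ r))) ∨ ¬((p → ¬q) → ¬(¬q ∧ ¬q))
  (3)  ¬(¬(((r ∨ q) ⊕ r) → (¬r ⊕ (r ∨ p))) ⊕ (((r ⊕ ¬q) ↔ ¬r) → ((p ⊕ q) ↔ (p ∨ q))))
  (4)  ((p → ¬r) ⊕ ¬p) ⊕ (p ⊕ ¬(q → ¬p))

(1) disagrees with H on (0,1,0) (formula → 0, table → 1); rule it out.
(3) disagrees with H on (0,0,0) (formula → 0, table → 1); rule it out.
(4) disagrees with H on (0,0,0) (formula → 0, table → 1); rule it out.
(2) is the remaining candidate, and it agrees with H on all 8 inputs.

2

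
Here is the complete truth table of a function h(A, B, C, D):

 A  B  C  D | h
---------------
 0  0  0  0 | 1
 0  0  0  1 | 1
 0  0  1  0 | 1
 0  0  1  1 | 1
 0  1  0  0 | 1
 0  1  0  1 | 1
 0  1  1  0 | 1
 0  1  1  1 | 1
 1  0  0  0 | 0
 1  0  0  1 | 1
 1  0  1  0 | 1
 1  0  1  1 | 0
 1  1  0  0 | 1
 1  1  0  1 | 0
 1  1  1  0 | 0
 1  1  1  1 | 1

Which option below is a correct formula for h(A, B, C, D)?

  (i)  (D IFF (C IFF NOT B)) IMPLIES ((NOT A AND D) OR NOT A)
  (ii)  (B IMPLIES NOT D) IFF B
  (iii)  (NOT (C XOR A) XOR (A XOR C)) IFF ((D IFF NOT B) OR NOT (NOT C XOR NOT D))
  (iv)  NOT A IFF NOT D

(ii) disagrees with h on (0,0,0,0) (formula → 0, table → 1); rule it out.
(iii) disagrees with h on (0,0,1,0) (formula → 0, table → 1); rule it out.
(iv) disagrees with h on (0,0,0,1) (formula → 0, table → 1); rule it out.
(i) is the remaining candidate, and it agrees with h on all 16 inputs.

i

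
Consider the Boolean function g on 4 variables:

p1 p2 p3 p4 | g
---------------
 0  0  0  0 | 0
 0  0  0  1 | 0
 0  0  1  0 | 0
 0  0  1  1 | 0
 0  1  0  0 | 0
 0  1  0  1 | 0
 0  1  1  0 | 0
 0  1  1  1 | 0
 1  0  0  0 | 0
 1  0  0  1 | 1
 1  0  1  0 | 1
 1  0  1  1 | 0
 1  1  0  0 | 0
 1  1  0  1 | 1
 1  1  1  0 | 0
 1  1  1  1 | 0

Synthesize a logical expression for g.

g=1 on 3 inputs: (1,0,0,1), (1,0,1,0), (1,1,0,1). Reading each as a conjunction of literals (p1·¬p2·¬p3·p4, p1·¬p2·p3·¬p4, p1·p2·¬p3·p4) and taking the OR gives the canonical DNF.

g(p1, p2, p3, p4) = ((((p1 & ~p2) & ~p3) & p4) | (((p1 & ~p2) & p3) & ~p4)) | (((p1 & p2) & ~p3) & p4)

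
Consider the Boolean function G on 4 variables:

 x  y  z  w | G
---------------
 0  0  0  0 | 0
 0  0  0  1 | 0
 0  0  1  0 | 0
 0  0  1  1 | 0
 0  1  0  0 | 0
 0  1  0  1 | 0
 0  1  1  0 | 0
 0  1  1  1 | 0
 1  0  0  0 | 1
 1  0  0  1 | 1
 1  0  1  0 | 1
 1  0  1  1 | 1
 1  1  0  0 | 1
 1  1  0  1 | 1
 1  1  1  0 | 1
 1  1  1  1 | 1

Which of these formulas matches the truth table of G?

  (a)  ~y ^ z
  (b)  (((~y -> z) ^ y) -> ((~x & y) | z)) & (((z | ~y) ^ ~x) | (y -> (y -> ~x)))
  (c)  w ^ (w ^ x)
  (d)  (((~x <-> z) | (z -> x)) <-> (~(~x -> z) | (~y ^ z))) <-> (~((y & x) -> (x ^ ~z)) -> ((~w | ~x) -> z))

c

(a): at (0,0,0,0) it gives 1, but G = 0 — eliminated.
(b): at (0,0,0,0) it gives 1, but G = 0 — eliminated.
(d): at (0,0,0,0) it gives 1, but G = 0 — eliminated.
(c) is the remaining candidate, and it agrees with G on all 16 inputs.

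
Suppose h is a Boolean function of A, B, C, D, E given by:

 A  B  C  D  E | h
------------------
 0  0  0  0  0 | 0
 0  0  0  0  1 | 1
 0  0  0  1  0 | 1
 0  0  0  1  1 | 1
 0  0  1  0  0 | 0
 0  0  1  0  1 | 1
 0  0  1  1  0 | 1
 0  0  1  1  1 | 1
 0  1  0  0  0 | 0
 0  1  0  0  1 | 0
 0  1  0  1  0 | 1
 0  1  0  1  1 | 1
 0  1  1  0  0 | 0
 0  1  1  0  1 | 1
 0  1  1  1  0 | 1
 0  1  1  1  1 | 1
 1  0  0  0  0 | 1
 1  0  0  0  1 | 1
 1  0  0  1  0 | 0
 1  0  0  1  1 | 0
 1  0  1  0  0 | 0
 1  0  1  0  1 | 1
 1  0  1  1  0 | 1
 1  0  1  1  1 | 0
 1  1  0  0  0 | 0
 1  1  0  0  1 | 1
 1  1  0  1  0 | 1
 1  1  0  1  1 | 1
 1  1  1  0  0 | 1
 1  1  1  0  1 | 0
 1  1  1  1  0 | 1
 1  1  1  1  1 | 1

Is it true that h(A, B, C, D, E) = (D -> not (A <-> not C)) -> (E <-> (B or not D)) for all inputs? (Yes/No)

Evaluate (D -> not (A <-> not C)) -> (E <-> (B or not D)) on each row and compare to h:
  A=0, B=0, C=0, D=0, E=0: formula gives 0, h = 0 ✓
  A=0, B=0, C=0, D=0, E=1: formula gives 1, h = 1 ✓
  A=0, B=0, C=0, D=1, E=0: formula gives 1, h = 1 ✓
  A=0, B=0, C=0, D=1, E=1: formula gives 0, but h = 1 ✗
A single disagreement suffices: at (0,0,0,1,1) they differ, so the formula does not compute h.

No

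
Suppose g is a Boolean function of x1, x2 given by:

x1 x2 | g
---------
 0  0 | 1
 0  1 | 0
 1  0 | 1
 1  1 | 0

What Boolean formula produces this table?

g(x1, x2) = NOT x2

The output is the negation of x2.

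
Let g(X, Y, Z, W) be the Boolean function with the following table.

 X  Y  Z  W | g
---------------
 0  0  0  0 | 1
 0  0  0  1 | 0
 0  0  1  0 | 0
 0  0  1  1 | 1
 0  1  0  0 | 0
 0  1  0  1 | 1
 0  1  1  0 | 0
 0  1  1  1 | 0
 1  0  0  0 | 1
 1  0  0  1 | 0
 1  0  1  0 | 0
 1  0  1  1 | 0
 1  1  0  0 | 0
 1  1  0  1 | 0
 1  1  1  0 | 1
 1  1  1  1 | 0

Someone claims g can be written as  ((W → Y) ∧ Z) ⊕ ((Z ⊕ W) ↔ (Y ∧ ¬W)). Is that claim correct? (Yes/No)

Evaluate ((W → Y) ∧ Z) ⊕ ((Z ⊕ W) ↔ (Y ∧ ¬W)) on each row and compare to g:
  X=0, Y=0, Z=0, W=0: formula gives 1, g = 1 ✓
  X=0, Y=0, Z=0, W=1: formula gives 0, g = 0 ✓
  X=0, Y=0, Z=1, W=0: formula gives 1, but g = 0 ✗
A single disagreement suffices: at (0,0,1,0) they differ, so the formula does not compute g.

No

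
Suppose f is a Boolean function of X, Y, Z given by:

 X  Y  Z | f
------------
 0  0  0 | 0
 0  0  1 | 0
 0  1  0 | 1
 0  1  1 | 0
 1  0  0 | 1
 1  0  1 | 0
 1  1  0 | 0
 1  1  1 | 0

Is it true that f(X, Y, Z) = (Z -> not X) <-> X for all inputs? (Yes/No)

Check the formula against f row by row:
  X=0, Y=0, Z=0: formula gives 0, f = 0 ✓
  X=0, Y=0, Z=1: formula gives 0, f = 0 ✓
  X=0, Y=1, Z=0: formula gives 0, but f = 1 ✗
A single disagreement suffices: at (0,1,0) they differ, so the formula does not compute f.

No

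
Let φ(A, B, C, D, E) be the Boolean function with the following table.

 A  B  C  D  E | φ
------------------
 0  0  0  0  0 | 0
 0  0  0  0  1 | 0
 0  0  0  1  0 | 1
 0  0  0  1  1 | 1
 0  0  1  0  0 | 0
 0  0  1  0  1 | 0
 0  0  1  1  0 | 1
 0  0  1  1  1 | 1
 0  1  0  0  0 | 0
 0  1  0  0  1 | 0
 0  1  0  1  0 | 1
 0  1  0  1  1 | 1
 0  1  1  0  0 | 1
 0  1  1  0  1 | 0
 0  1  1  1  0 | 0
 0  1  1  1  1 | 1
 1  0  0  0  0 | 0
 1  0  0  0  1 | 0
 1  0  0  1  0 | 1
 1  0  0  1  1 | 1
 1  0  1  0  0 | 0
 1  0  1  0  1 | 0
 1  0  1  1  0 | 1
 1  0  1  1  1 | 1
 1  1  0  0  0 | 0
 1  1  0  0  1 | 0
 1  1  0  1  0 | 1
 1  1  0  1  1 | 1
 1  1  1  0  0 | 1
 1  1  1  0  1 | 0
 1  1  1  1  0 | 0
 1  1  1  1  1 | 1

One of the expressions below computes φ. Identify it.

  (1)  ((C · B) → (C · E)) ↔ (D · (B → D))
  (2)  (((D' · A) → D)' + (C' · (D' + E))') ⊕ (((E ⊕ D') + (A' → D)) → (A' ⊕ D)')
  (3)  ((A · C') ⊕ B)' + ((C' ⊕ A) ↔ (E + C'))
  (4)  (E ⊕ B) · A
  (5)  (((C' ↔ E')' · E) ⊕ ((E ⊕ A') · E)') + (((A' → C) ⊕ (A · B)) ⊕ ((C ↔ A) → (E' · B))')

(2) fails at (0,0,0,0,1): the formula yields 1, φ is 0.
(3) fails at (0,0,0,0,0): the formula yields 1, φ is 0.
(4) fails at (0,0,0,1,0): the formula yields 0, φ is 1.
(5) fails at (0,0,0,0,0): the formula yields 1, φ is 0.
(1) is the remaining candidate, and it agrees with φ on all 32 inputs.

1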